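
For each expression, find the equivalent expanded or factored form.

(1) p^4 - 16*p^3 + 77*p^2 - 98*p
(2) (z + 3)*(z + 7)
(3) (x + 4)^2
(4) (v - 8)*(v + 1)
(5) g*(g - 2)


(1) = p*(p - 7)^2*(p - 2)
(2) = z^2 + 10*z + 21
(3) = x^2 + 8*x + 16
(4) = v^2 - 7*v - 8
(5) = g^2 - 2*g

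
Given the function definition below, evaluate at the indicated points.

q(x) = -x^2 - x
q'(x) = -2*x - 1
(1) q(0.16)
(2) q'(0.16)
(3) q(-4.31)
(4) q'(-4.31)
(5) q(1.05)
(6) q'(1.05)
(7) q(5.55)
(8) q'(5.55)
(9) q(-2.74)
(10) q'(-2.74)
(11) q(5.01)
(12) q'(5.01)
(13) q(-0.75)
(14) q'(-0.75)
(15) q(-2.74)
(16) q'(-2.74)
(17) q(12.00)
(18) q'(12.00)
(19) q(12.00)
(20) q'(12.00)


(1) = -0.19
(2) = -1.32
(3) = -14.27
(4) = 7.62
(5) = -2.15
(6) = -3.10
(7) = -36.35
(8) = -12.10
(9) = -4.77
(10) = 4.48
(11) = -30.11
(12) = -11.02
(13) = 0.19
(14) = 0.50
(15) = -4.77
(16) = 4.48
(17) = -156.00
(18) = -25.00
(19) = -156.00
(20) = -25.00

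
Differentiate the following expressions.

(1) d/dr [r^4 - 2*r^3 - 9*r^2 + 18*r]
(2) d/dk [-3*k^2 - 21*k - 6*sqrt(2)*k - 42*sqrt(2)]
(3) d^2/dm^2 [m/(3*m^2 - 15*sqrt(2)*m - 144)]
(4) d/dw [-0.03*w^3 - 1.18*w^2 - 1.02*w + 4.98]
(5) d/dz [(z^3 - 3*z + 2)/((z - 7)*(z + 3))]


(1) = 4*r^3 - 6*r^2 - 18*r + 18
(2) = -6*k - 21 - 6*sqrt(2)
(3) = 2*(-m*(2*m - 5*sqrt(2))^2 + (-3*m + 5*sqrt(2))*(-m^2 + 5*sqrt(2)*m + 48))/(3*(-m^2 + 5*sqrt(2)*m + 48)^3)
(4) = -0.09*w^2 - 2.36*w - 1.02
(5) = (z^4 - 8*z^3 - 60*z^2 - 4*z + 71)/(z^4 - 8*z^3 - 26*z^2 + 168*z + 441)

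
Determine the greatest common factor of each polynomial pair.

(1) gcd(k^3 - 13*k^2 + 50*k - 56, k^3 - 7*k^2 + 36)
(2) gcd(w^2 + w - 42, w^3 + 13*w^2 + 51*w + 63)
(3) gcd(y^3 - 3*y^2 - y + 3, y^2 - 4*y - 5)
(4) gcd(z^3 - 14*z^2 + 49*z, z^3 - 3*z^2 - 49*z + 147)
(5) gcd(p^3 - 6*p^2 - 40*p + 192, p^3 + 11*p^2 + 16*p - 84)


(1) = gcd((k - 7)*(k - 4)*(k - 2), (k - 6)*(k - 3)*(k + 2)) = 1
(2) = gcd((w - 6)*(w + 7), (w + 3)^2*(w + 7)) = w + 7
(3) = gcd((y - 3)*(y - 1)*(y + 1), (y - 5)*(y + 1)) = y + 1
(4) = gcd(z*(z - 7)^2, (z - 7)*(z - 3)*(z + 7)) = z - 7
(5) = gcd((p - 8)*(p - 4)*(p + 6), (p - 2)*(p + 6)*(p + 7)) = p + 6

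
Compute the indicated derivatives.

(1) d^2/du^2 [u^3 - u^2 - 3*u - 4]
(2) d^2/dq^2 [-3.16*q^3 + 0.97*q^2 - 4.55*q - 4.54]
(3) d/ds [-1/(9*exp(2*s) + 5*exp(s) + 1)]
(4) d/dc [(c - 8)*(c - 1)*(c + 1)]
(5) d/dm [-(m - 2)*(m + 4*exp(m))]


(1) = 6*u - 2
(2) = 1.94 - 18.96*q
(3) = (18*exp(s) + 5)*exp(s)/(9*exp(2*s) + 5*exp(s) + 1)^2
(4) = 3*c^2 - 16*c - 1
(5) = -4*m*exp(m) - 2*m + 4*exp(m) + 2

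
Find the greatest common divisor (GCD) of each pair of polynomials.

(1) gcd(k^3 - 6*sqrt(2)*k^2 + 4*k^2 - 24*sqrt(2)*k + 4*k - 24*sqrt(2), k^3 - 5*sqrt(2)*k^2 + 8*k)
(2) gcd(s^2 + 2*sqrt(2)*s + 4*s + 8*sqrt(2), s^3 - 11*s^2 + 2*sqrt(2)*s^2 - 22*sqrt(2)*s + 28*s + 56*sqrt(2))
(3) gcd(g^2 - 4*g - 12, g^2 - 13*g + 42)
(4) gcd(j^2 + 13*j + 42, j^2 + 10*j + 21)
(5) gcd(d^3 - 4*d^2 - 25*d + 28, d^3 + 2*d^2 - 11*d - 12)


(1) = gcd((k + 2)^2*(k - 6*sqrt(2)), k*(k - 4*sqrt(2))*(k - sqrt(2))) = 1
(2) = gcd((s + 4)*(s + 2*sqrt(2)), (s - 7)*(s - 4)*(s + 2*sqrt(2))) = s + 2*sqrt(2)
(3) = g - 6
(4) = gcd((j + 6)*(j + 7), (j + 3)*(j + 7)) = j + 7
(5) = gcd((d - 7)*(d - 1)*(d + 4), (d - 3)*(d + 1)*(d + 4)) = d + 4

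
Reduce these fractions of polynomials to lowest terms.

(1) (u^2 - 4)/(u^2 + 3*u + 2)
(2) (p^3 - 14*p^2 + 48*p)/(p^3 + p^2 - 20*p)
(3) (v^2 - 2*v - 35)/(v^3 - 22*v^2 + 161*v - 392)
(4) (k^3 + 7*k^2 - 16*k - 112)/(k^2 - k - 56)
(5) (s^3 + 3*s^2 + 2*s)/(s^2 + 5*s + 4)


(1) = (u - 2)/(u + 1)
(2) = (p^2 - 14*p + 48)/(p^2 + p - 20)
(3) = (v + 5)/(v^2 - 15*v + 56)
(4) = (k^2 - 16)/(k - 8)
(5) = (s^2 + 2*s)/(s + 4)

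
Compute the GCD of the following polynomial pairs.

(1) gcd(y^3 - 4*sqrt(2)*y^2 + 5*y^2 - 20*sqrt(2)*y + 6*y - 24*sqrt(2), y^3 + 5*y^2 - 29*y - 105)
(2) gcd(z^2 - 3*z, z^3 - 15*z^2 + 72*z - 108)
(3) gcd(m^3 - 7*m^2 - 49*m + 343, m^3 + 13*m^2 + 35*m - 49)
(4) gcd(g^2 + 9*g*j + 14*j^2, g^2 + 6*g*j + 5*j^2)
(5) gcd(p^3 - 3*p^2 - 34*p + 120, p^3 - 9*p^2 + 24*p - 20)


(1) = gcd((y + 2)*(y + 3)*(y - 4*sqrt(2)), (y - 5)*(y + 3)*(y + 7)) = y + 3
(2) = z - 3
(3) = gcd((m - 7)^2*(m + 7), (m - 1)*(m + 7)^2) = m + 7
(4) = gcd((g + 2*j)*(g + 7*j), (g + j)*(g + 5*j)) = 1
(5) = p - 5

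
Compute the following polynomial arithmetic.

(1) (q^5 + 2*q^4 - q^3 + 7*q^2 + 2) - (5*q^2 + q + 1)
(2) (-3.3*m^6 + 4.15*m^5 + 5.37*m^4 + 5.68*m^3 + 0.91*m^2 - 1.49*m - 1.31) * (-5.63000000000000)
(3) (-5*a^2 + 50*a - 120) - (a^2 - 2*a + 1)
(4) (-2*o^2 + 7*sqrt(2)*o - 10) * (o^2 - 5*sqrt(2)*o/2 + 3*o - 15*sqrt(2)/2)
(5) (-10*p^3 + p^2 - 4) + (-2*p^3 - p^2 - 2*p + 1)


(1) = q^5 + 2*q^4 - q^3 + 2*q^2 - q + 1
(2) = 18.579*m^6 - 23.3645*m^5 - 30.2331*m^4 - 31.9784*m^3 - 5.1233*m^2 + 8.3887*m + 7.3753
(3) = -6*a^2 + 52*a - 121
(4) = -2*o^4 - 6*o^3 + 12*sqrt(2)*o^3 - 45*o^2 + 36*sqrt(2)*o^2 - 135*o + 25*sqrt(2)*o + 75*sqrt(2)
(5) = -12*p^3 - 2*p - 3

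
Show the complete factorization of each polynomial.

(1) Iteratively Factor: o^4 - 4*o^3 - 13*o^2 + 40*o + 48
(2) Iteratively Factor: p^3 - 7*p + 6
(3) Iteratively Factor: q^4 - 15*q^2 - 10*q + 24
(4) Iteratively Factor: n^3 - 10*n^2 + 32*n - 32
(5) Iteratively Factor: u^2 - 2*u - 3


(1) = (o - 4)*(o^3 - 13*o - 12) = (o - 4)^2*(o^2 + 4*o + 3) = (o - 4)^2*(o + 3)*(o + 1)
(2) = (p - 1)*(p^2 + p - 6) = (p - 1)*(p + 3)*(p - 2)
(3) = (q - 1)*(q^3 + q^2 - 14*q - 24) = (q - 1)*(q + 2)*(q^2 - q - 12) = (q - 4)*(q - 1)*(q + 2)*(q + 3)
(4) = (n - 2)*(n^2 - 8*n + 16) = (n - 4)*(n - 2)*(n - 4)
(5) = (u - 3)*(u + 1)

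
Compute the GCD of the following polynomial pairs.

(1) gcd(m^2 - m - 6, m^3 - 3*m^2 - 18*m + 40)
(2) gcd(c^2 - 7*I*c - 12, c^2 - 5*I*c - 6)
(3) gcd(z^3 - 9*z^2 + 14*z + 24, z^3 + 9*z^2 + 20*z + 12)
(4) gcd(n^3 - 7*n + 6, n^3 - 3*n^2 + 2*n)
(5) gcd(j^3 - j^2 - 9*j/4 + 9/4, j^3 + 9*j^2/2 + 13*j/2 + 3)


(1) = 1
(2) = c - 3*I
(3) = gcd((z - 6)*(z - 4)*(z + 1), (z + 1)*(z + 2)*(z + 6)) = z + 1
(4) = gcd((n - 2)*(n - 1)*(n + 3), n*(n - 2)*(n - 1)) = n^2 - 3*n + 2
(5) = j + 3/2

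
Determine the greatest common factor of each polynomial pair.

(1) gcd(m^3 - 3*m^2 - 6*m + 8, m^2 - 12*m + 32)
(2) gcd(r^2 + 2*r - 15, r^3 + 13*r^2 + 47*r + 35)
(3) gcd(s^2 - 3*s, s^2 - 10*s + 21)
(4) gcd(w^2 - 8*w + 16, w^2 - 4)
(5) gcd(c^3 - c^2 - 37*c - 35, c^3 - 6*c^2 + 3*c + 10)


(1) = m - 4
(2) = r + 5
(3) = gcd(s*(s - 3), (s - 7)*(s - 3)) = s - 3
(4) = gcd((w - 4)^2, (w - 2)*(w + 2)) = 1
(5) = gcd((c - 7)*(c + 1)*(c + 5), (c - 5)*(c - 2)*(c + 1)) = c + 1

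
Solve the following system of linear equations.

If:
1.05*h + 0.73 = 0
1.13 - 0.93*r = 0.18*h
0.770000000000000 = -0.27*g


Then:
g = -2.85
h = -0.70
r = 1.35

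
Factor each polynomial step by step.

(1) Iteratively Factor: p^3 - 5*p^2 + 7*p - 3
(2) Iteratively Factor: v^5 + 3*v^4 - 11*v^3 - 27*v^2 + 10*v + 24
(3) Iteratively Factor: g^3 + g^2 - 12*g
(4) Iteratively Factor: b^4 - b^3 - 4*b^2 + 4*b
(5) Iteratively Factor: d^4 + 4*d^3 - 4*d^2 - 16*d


(1) = (p - 3)*(p^2 - 2*p + 1) = (p - 3)*(p - 1)*(p - 1)
(2) = (v - 3)*(v^4 + 6*v^3 + 7*v^2 - 6*v - 8) = (v - 3)*(v + 4)*(v^3 + 2*v^2 - v - 2) = (v - 3)*(v - 1)*(v + 4)*(v^2 + 3*v + 2) = (v - 3)*(v - 1)*(v + 1)*(v + 4)*(v + 2)
(3) = (g + 4)*(g^2 - 3*g) = g*(g + 4)*(g - 3)
(4) = (b)*(b^3 - b^2 - 4*b + 4) = b*(b + 2)*(b^2 - 3*b + 2) = b*(b - 2)*(b + 2)*(b - 1)
(5) = (d - 2)*(d^3 + 6*d^2 + 8*d) = d*(d - 2)*(d^2 + 6*d + 8) = d*(d - 2)*(d + 2)*(d + 4)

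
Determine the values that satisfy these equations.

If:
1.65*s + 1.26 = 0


Then:
s = -0.76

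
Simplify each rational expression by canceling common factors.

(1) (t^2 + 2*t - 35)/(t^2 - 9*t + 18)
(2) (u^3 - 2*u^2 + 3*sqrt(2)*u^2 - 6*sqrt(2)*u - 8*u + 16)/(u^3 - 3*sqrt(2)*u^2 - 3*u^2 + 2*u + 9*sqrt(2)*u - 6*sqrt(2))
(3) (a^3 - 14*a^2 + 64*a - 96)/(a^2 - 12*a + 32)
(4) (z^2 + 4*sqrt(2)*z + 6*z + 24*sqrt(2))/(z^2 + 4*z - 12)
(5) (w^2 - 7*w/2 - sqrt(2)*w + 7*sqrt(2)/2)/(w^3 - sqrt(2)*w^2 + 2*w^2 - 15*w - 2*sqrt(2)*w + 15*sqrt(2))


(1) = (t^2 + 2*t - 35)/(t^2 - 9*t + 18)
(2) = (u^2 + 3*sqrt(2)*u - 8)/(u^2 + u*(-3*sqrt(2) - 1) + 3*sqrt(2))
(3) = (a^2 - 10*a + 24)/(a - 8)
(4) = (z + 4*sqrt(2))/(z - 2)
(5) = (2*w - 7)/(2*w^2 + 4*w - 30)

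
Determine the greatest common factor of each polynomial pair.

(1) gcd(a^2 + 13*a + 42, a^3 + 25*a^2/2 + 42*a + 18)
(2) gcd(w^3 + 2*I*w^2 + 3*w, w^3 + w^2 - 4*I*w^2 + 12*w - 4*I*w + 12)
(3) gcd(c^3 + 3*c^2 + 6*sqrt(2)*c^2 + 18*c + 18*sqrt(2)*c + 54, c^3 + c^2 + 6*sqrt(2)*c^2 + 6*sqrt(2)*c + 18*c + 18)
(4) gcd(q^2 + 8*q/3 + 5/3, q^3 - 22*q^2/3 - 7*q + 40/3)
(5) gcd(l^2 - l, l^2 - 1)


(1) = gcd((a + 6)*(a + 7), (a + 1/2)*(a + 6)^2) = a + 6
(2) = 1
(3) = c^2 + 6*sqrt(2)*c + 18
(4) = gcd((q + 1)*(q + 5/3), (q - 8)*(q - 1)*(q + 5/3)) = q + 5/3
(5) = gcd(l*(l - 1), (l - 1)*(l + 1)) = l - 1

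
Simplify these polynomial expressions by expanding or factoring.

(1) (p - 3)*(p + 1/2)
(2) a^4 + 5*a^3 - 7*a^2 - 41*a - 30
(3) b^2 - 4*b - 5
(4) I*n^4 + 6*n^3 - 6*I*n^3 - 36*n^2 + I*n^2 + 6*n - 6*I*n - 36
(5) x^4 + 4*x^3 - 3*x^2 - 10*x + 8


(1) = p^2 - 5*p/2 - 3/2
(2) = (a - 3)*(a + 1)*(a + 2)*(a + 5)
(3) = (b - 5)*(b + 1)
(4) = (n - 6)*(n - 6*I)*(n + I)*(I*n + 1)
(5) = (x - 1)^2*(x + 2)*(x + 4)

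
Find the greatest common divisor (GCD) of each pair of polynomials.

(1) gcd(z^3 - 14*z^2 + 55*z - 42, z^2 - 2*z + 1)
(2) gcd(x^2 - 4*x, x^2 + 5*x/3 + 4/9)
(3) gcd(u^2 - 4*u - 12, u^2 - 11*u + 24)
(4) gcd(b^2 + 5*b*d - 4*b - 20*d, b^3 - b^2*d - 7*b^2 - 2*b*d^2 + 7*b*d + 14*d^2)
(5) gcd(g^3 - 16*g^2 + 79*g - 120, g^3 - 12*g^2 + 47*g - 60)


(1) = gcd((z - 7)*(z - 6)*(z - 1), (z - 1)^2) = z - 1
(2) = gcd(x*(x - 4), (x + 1/3)*(x + 4/3)) = 1
(3) = gcd((u - 6)*(u + 2), (u - 8)*(u - 3)) = 1
(4) = gcd((b - 4)*(b + 5*d), (b - 7)*(b - 2*d)*(b + d)) = 1
(5) = gcd((g - 8)*(g - 5)*(g - 3), (g - 5)*(g - 4)*(g - 3)) = g^2 - 8*g + 15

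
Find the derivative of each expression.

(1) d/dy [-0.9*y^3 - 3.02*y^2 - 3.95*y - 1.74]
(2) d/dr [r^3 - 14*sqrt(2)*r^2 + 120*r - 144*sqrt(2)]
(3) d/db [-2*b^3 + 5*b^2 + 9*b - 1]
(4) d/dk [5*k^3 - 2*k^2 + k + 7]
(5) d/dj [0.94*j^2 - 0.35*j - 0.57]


(1) = -2.7*y^2 - 6.04*y - 3.95
(2) = 3*r^2 - 28*sqrt(2)*r + 120
(3) = -6*b^2 + 10*b + 9
(4) = 15*k^2 - 4*k + 1
(5) = 1.88*j - 0.35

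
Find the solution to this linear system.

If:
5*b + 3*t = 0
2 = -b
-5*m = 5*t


Then:
b = -2
m = -10/3
t = 10/3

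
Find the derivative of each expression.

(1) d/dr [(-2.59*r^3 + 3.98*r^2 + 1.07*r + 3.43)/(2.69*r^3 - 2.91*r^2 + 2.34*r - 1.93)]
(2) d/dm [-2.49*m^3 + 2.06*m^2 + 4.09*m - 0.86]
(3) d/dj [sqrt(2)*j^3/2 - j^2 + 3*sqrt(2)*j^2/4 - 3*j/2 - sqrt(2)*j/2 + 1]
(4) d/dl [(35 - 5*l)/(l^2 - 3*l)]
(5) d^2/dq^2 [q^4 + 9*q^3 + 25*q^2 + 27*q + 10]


(1) = (-3.1693*r^4 - 17.8778*r^3 - 0.2571*r^2 + 4.5998*r - 10.0913)/(7.2361*r^6 - 15.6558*r^5 + 21.0573*r^4 - 24.0022*r^3 + 16.7082*r^2 - 9.0324*r + 3.7249)
(2) = -7.47*m^2 + 4.12*m + 4.09
(3) = 3*sqrt(2)*j^2/2 - 2*j + 3*sqrt(2)*j/2 - 3/2 - sqrt(2)/2
(4) = 5*(l^2 - 14*l + 21)/(l^2*(l^2 - 6*l + 9))
(5) = 12*q^2 + 54*q + 50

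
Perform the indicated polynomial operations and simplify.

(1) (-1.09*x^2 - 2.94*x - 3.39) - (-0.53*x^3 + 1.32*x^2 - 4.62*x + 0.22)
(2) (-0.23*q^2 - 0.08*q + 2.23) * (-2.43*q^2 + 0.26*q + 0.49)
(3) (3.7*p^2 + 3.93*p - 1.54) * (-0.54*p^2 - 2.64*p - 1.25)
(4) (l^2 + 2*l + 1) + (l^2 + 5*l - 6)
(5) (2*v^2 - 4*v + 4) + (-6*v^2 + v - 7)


(1) = 0.53*x^3 - 2.41*x^2 + 1.68*x - 3.61
(2) = 0.5589*q^4 + 0.1346*q^3 - 5.5524*q^2 + 0.5406*q + 1.0927
(3) = -1.998*p^4 - 11.8902*p^3 - 14.1686*p^2 - 0.8469*p + 1.925
(4) = 2*l^2 + 7*l - 5
(5) = -4*v^2 - 3*v - 3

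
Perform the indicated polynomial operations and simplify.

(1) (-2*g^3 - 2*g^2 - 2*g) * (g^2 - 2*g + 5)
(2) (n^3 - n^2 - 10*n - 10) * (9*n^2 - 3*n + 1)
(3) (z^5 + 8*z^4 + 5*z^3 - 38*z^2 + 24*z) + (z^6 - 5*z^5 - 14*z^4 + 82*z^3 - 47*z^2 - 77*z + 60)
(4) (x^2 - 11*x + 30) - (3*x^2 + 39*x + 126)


(1) = -2*g^5 + 2*g^4 - 8*g^3 - 6*g^2 - 10*g
(2) = 9*n^5 - 12*n^4 - 86*n^3 - 61*n^2 + 20*n - 10
(3) = z^6 - 4*z^5 - 6*z^4 + 87*z^3 - 85*z^2 - 53*z + 60
(4) = -2*x^2 - 50*x - 96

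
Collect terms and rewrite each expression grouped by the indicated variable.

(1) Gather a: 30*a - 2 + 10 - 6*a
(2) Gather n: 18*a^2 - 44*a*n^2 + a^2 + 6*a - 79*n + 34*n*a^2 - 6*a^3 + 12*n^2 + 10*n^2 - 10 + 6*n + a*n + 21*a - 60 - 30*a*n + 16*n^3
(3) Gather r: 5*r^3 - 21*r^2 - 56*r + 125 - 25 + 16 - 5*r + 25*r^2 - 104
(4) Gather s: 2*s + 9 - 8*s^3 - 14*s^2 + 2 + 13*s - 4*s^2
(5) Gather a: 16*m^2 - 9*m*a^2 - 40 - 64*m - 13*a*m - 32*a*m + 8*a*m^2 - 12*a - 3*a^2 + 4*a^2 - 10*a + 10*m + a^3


(1) = 24*a + 8
(2) = -6*a^3 + 19*a^2 + 27*a + 16*n^3 + n^2*(22 - 44*a) + n*(34*a^2 - 29*a - 73) - 70
(3) = 5*r^3 + 4*r^2 - 61*r + 12
(4) = -8*s^3 - 18*s^2 + 15*s + 11
(5) = a^3 + a^2*(1 - 9*m) + a*(8*m^2 - 45*m - 22) + 16*m^2 - 54*m - 40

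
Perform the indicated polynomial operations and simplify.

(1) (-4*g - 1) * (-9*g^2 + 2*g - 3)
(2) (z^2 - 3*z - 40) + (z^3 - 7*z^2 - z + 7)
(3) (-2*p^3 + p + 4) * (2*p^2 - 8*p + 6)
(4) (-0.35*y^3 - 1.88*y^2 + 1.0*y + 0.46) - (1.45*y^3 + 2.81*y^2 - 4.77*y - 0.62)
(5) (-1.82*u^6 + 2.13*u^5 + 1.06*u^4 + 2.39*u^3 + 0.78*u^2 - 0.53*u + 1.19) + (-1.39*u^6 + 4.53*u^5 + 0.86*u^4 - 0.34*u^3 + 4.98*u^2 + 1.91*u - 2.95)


(1) = 36*g^3 + g^2 + 10*g + 3
(2) = z^3 - 6*z^2 - 4*z - 33
(3) = -4*p^5 + 16*p^4 - 10*p^3 - 26*p + 24
(4) = -1.8*y^3 - 4.69*y^2 + 5.77*y + 1.08
(5) = -3.21*u^6 + 6.66*u^5 + 1.92*u^4 + 2.05*u^3 + 5.76*u^2 + 1.38*u - 1.76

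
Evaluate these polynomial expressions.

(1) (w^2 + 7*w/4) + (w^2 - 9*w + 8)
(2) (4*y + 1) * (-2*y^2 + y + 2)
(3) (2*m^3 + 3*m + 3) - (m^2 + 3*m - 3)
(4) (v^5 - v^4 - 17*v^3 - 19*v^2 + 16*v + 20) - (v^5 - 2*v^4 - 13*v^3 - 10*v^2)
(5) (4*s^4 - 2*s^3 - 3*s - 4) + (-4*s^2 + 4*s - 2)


(1) = 2*w^2 - 29*w/4 + 8
(2) = -8*y^3 + 2*y^2 + 9*y + 2
(3) = 2*m^3 - m^2 + 6
(4) = v^4 - 4*v^3 - 9*v^2 + 16*v + 20
(5) = 4*s^4 - 2*s^3 - 4*s^2 + s - 6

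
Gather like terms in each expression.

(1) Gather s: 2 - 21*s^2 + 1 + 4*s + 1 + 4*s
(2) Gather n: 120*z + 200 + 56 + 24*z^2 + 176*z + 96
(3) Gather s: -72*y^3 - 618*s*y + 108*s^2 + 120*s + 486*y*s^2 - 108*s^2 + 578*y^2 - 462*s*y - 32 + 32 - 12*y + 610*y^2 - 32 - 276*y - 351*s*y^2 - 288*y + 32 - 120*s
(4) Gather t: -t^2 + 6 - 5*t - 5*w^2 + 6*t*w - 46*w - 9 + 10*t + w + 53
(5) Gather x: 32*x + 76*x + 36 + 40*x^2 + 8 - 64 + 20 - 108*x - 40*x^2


(1) = -21*s^2 + 8*s + 4
(2) = 24*z^2 + 296*z + 352
(3) = 486*s^2*y + s*(-351*y^2 - 1080*y) - 72*y^3 + 1188*y^2 - 576*y
(4) = -t^2 + t*(6*w + 5) - 5*w^2 - 45*w + 50
(5) = 0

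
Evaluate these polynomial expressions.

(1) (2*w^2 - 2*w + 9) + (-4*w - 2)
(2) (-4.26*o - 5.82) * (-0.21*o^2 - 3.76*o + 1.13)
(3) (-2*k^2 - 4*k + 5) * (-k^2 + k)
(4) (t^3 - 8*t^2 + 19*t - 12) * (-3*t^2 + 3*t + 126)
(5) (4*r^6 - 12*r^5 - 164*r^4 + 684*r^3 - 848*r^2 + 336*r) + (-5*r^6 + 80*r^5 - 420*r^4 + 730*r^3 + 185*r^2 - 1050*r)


(1) = 2*w^2 - 6*w + 7
(2) = 0.8946*o^3 + 17.2398*o^2 + 17.0694*o - 6.5766
(3) = 2*k^4 + 2*k^3 - 9*k^2 + 5*k
(4) = -3*t^5 + 27*t^4 + 45*t^3 - 915*t^2 + 2358*t - 1512
(5) = -r^6 + 68*r^5 - 584*r^4 + 1414*r^3 - 663*r^2 - 714*r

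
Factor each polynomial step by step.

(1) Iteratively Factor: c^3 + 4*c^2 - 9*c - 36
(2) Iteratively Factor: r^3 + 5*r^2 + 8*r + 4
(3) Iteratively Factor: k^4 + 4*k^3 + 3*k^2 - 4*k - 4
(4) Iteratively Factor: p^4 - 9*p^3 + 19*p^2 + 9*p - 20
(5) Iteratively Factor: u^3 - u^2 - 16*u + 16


(1) = (c + 4)*(c^2 - 9) = (c - 3)*(c + 4)*(c + 3)
(2) = (r + 2)*(r^2 + 3*r + 2) = (r + 2)^2*(r + 1)
(3) = (k + 2)*(k^3 + 2*k^2 - k - 2) = (k + 1)*(k + 2)*(k^2 + k - 2) = (k + 1)*(k + 2)^2*(k - 1)
(4) = (p - 4)*(p^3 - 5*p^2 - p + 5) = (p - 4)*(p - 1)*(p^2 - 4*p - 5) = (p - 4)*(p - 1)*(p + 1)*(p - 5)
(5) = (u - 4)*(u^2 + 3*u - 4) = (u - 4)*(u + 4)*(u - 1)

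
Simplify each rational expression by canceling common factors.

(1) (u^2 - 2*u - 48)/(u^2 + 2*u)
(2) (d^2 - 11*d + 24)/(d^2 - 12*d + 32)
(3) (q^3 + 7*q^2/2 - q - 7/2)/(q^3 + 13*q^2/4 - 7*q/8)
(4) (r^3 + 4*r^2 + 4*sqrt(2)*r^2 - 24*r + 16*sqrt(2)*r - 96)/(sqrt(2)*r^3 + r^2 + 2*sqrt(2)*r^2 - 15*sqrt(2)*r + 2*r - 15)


(1) = (u^2 - 2*u - 48)/(u^2 + 2*u)
(2) = (d - 3)/(d - 4)
(3) = (4*q^2 - 4)/(4*q^2 - q)
(4) = (r^3 + r^2*(4 + 4*sqrt(2)) + r*(-24 + 16*sqrt(2)) - 96)/(sqrt(2)*r^3 + r^2*(1 + 2*sqrt(2)) + r*(2 - 15*sqrt(2)) - 15)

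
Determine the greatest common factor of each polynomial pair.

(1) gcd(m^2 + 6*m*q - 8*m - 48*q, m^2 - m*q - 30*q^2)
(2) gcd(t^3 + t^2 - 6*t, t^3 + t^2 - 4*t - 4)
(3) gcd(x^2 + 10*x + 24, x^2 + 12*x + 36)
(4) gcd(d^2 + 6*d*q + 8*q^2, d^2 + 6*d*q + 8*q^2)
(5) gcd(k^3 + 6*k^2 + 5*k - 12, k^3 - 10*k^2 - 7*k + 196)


(1) = 1
(2) = t - 2
(3) = gcd((x + 4)*(x + 6), (x + 6)^2) = x + 6
(4) = gcd((d + 2*q)*(d + 4*q), (d + 2*q)*(d + 4*q)) = d^2 + 6*d*q + 8*q^2
(5) = k + 4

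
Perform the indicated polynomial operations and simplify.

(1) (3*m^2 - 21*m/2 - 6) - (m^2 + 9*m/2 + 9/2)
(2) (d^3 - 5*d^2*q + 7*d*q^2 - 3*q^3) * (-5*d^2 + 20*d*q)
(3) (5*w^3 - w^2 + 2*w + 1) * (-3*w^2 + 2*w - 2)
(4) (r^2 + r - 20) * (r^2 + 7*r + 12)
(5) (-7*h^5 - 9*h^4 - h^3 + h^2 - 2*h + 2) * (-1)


(1) = 2*m^2 - 15*m - 21/2
(2) = -5*d^5 + 45*d^4*q - 135*d^3*q^2 + 155*d^2*q^3 - 60*d*q^4
(3) = -15*w^5 + 13*w^4 - 18*w^3 + 3*w^2 - 2*w - 2
(4) = r^4 + 8*r^3 - r^2 - 128*r - 240
(5) = 7*h^5 + 9*h^4 + h^3 - h^2 + 2*h - 2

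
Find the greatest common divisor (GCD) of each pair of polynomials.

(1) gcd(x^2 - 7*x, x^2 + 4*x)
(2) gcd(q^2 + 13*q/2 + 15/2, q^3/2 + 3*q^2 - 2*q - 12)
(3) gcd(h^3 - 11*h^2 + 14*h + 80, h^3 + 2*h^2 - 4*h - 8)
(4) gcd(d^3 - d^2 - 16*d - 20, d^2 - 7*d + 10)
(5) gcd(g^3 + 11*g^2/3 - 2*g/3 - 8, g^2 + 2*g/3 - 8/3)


(1) = x
(2) = gcd((q + 3/2)*(q + 5), (q/2 + 1)*(q - 2)*(q + 6)) = 1
(3) = h + 2
(4) = gcd((d - 5)*(d + 2)^2, (d - 5)*(d - 2)) = d - 5
(5) = gcd((g - 4/3)*(g + 2)*(g + 3), (g - 4/3)*(g + 2)) = g^2 + 2*g/3 - 8/3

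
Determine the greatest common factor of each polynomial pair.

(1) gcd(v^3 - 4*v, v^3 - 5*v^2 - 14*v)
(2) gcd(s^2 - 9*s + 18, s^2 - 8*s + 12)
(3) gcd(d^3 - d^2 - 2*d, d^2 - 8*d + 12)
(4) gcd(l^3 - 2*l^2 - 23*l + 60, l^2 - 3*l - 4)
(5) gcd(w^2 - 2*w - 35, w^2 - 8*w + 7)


(1) = gcd(v*(v - 2)*(v + 2), v*(v - 7)*(v + 2)) = v^2 + 2*v
(2) = s - 6
(3) = d - 2
(4) = l - 4
(5) = w - 7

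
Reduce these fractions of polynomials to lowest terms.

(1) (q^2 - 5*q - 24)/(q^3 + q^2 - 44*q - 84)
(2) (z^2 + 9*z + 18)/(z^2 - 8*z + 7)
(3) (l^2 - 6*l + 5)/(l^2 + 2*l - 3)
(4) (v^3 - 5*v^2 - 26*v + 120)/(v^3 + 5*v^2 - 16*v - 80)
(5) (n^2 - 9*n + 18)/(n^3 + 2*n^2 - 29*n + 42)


(1) = (q^2 - 5*q - 24)/(q^3 + q^2 - 44*q - 84)
(2) = (z^2 + 9*z + 18)/(z^2 - 8*z + 7)
(3) = (l - 5)/(l + 3)
(4) = (v - 6)/(v + 4)
(5) = (n - 6)/(n^2 + 5*n - 14)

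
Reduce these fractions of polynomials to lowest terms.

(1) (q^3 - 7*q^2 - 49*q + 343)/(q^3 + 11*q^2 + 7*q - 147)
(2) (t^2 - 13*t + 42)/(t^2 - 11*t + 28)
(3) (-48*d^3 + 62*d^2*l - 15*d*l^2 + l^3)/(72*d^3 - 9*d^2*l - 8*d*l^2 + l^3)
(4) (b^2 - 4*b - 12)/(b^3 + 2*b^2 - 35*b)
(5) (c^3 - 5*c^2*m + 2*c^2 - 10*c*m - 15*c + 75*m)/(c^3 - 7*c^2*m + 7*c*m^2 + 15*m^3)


(1) = (q^2 - 14*q + 49)/(q^2 + 4*q - 21)
(2) = (t - 6)/(t - 4)
(3) = (-6*d^2 + 7*d*l - l^2)/(9*d^2 - l^2)
(4) = (b^2 - 4*b - 12)/(b^3 + 2*b^2 - 35*b)
(5) = (c^2 + 2*c - 15)/(c^2 - 2*c*m - 3*m^2)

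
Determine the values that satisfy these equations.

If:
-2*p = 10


Then:
p = -5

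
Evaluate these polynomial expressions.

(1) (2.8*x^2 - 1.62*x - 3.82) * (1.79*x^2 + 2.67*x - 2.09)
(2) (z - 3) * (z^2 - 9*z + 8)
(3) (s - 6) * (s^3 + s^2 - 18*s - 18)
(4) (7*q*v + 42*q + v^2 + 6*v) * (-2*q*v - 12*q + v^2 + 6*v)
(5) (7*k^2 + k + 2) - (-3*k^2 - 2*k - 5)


(1) = 5.012*x^4 + 4.5762*x^3 - 17.0152*x^2 - 6.8136*x + 7.9838
(2) = z^3 - 12*z^2 + 35*z - 24
(3) = s^4 - 5*s^3 - 24*s^2 + 90*s + 108
(4) = -14*q^2*v^2 - 168*q^2*v - 504*q^2 + 5*q*v^3 + 60*q*v^2 + 180*q*v + v^4 + 12*v^3 + 36*v^2
(5) = 10*k^2 + 3*k + 7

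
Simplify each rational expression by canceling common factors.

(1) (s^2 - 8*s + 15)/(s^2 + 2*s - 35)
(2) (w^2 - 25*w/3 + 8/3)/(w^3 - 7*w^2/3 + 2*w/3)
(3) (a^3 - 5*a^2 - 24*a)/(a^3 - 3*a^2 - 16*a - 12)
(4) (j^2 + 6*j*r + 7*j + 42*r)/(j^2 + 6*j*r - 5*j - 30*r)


(1) = (s - 3)/(s + 7)
(2) = (w - 8)/(w^2 - 2*w)
(3) = (a^3 - 5*a^2 - 24*a)/(a^3 - 3*a^2 - 16*a - 12)
(4) = (j + 7)/(j - 5)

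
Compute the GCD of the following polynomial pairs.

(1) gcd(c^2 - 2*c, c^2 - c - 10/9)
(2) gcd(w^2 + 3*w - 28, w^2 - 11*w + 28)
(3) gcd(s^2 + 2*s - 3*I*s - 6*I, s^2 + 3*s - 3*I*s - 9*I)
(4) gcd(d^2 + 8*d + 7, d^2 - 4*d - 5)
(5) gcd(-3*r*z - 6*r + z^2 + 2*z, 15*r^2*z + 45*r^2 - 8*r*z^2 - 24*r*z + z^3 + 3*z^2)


(1) = gcd(c*(c - 2), (c - 5/3)*(c + 2/3)) = 1
(2) = gcd((w - 4)*(w + 7), (w - 7)*(w - 4)) = w - 4
(3) = gcd((s + 2)*(s - 3*I), (s + 3)*(s - 3*I)) = s - 3*I
(4) = d + 1
(5) = gcd((-3*r + z)*(z + 2), (-5*r + z)*(-3*r + z)*(z + 3)) = -3*r + z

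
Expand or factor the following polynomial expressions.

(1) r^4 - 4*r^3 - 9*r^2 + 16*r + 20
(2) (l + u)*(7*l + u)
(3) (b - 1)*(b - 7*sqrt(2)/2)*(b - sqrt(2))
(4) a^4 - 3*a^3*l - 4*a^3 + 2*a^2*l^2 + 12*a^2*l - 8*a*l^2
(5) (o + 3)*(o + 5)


(1) = (r - 5)*(r - 2)*(r + 1)*(r + 2)
(2) = 7*l^2 + 8*l*u + u^2
(3) = b^3 - 9*sqrt(2)*b^2/2 - b^2 + 9*sqrt(2)*b/2 + 7*b - 7
(4) = a*(a - 4)*(a - 2*l)*(a - l)
(5) = o^2 + 8*o + 15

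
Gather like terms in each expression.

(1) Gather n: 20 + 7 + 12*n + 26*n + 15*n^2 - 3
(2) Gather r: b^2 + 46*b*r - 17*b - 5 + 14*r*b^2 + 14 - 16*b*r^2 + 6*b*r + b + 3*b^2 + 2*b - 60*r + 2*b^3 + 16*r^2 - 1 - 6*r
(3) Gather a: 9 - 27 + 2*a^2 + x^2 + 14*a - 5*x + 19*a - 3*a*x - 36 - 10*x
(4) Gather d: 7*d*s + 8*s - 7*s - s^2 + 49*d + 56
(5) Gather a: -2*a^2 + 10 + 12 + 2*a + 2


(1) = 15*n^2 + 38*n + 24
(2) = 2*b^3 + 4*b^2 - 14*b + r^2*(16 - 16*b) + r*(14*b^2 + 52*b - 66) + 8
(3) = 2*a^2 + a*(33 - 3*x) + x^2 - 15*x - 54
(4) = d*(7*s + 49) - s^2 + s + 56
(5) = -2*a^2 + 2*a + 24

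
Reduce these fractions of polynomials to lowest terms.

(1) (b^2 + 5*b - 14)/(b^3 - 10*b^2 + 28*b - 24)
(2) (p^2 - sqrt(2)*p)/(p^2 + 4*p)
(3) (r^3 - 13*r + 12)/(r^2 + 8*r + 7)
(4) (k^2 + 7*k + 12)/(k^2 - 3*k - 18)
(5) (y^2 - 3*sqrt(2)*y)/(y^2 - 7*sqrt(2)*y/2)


(1) = (b + 7)/(b^2 - 8*b + 12)
(2) = (p - sqrt(2))/(p + 4)
(3) = (r^3 - 13*r + 12)/(r^2 + 8*r + 7)
(4) = (k + 4)/(k - 6)
(5) = (2*y - 6*sqrt(2))/(2*y - 7*sqrt(2))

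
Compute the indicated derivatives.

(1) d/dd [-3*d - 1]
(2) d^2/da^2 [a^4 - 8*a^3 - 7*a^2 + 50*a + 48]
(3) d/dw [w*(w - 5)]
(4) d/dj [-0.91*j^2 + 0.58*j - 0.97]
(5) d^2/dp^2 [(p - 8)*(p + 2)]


(1) = -3
(2) = 12*a^2 - 48*a - 14
(3) = 2*w - 5
(4) = 0.58 - 1.82*j
(5) = 2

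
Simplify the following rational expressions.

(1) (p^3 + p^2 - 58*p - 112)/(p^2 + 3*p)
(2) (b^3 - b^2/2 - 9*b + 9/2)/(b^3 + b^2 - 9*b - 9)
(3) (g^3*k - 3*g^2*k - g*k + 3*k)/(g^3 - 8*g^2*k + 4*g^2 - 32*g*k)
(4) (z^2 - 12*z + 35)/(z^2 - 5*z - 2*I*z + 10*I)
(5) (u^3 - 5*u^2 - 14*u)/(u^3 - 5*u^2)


(1) = (p^3 + p^2 - 58*p - 112)/(p^2 + 3*p)
(2) = (2*b - 1)/(2*b + 2)
(3) = (g^3*k - 3*g^2*k - g*k + 3*k)/(g^3 - 8*g^2*k + 4*g^2 - 32*g*k)
(4) = (z - 7)/(z - 2*I)
(5) = (u^2 - 5*u - 14)/(u^2 - 5*u)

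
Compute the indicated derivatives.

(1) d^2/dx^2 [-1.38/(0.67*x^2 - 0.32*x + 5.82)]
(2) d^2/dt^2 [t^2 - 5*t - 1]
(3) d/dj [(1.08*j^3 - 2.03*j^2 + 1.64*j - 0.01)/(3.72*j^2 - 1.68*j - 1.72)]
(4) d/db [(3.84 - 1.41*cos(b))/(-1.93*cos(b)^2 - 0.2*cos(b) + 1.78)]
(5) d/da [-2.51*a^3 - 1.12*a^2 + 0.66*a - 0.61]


(1) = (1.238964*x^2 - 0.591744*x - 1.38*(1.34*x - 0.32)*(2.68*x - 0.64) + 10.762344)/(0.67*x^2 - 0.32*x + 5.82)^3
(2) = 2
(3) = (4.0176*j^4 - 3.6288*j^3 - 8.2632*j^2 + 7.0576*j - 2.8376)/(13.8384*j^4 - 12.4992*j^3 - 9.9744*j^2 + 5.7792*j + 2.9584)
(4) = (2.7213*cos(b)^2 - 14.8224*cos(b) + 1.7418)*sin(b)/(3.7249*cos(b)^4 + 0.772*cos(b)^3 - 6.8308*cos(b)^2 - 0.712*cos(b) + 3.1684)
(5) = -7.53*a^2 - 2.24*a + 0.66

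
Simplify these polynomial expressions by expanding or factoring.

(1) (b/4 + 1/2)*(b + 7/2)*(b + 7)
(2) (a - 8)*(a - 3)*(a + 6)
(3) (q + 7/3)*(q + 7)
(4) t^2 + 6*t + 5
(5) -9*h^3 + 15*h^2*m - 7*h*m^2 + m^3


(1) = b^3/4 + 25*b^2/8 + 91*b/8 + 49/4
(2) = a^3 - 5*a^2 - 42*a + 144
(3) = q^2 + 28*q/3 + 49/3
(4) = (t + 1)*(t + 5)
(5) = (-3*h + m)^2*(-h + m)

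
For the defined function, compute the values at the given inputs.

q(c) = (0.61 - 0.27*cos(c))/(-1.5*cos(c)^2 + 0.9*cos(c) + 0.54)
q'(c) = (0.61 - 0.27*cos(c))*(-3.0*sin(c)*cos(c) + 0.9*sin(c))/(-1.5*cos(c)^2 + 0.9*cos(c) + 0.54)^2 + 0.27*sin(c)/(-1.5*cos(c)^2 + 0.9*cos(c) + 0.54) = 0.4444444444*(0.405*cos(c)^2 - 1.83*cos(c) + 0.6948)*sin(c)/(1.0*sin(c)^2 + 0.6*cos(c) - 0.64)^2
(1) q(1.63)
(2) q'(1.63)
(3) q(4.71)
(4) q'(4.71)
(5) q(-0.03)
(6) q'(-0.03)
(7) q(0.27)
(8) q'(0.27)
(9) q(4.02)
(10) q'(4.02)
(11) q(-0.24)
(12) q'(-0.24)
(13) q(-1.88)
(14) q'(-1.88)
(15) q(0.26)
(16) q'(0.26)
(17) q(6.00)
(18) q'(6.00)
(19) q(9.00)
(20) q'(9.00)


(1) = 1.30
(2) = 3.46
(3) = 1.14
(4) = -2.42
(5) = -5.76
(6) = 6.28
(7) = 24.79
(8) = -927.75
(9) = -1.21
(10) = -3.74
(11) = -333.72
(12) = 153382.66
(13) = 5.44
(14) = -75.86
(15) = 39.28
(16) = -2263.97
(17) = 16.50
(18) = 425.78
(19) = -0.56
(20) = 0.48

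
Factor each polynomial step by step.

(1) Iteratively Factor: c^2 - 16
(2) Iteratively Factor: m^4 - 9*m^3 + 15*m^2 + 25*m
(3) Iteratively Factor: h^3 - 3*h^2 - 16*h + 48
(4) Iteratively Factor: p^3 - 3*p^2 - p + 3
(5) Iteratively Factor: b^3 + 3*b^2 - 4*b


(1) = (c + 4)*(c - 4)
(2) = (m)*(m^3 - 9*m^2 + 15*m + 25) = m*(m + 1)*(m^2 - 10*m + 25) = m*(m - 5)*(m + 1)*(m - 5)
(3) = (h - 3)*(h^2 - 16) = (h - 3)*(h + 4)*(h - 4)
(4) = (p - 1)*(p^2 - 2*p - 3) = (p - 1)*(p + 1)*(p - 3)
(5) = (b)*(b^2 + 3*b - 4) = b*(b + 4)*(b - 1)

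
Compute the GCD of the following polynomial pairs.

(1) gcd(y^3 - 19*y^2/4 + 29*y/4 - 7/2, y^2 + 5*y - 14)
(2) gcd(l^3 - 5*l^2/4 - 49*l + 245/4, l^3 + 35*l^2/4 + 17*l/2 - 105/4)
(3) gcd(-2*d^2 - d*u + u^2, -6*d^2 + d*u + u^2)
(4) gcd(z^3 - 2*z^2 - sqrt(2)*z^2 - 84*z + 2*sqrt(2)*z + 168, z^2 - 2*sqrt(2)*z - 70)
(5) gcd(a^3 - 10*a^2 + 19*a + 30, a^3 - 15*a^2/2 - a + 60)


(1) = y - 2
(2) = gcd((l - 7)*(l - 5/4)*(l + 7), (l - 5/4)*(l + 3)*(l + 7)) = l^2 + 23*l/4 - 35/4
(3) = gcd((-2*d + u)*(d + u), (-2*d + u)*(3*d + u)) = -2*d + u
(4) = gcd((z - 2)*(z - 7*sqrt(2))*(z + 6*sqrt(2)), (z - 7*sqrt(2))*(z + 5*sqrt(2))) = z - 7*sqrt(2)
(5) = a - 6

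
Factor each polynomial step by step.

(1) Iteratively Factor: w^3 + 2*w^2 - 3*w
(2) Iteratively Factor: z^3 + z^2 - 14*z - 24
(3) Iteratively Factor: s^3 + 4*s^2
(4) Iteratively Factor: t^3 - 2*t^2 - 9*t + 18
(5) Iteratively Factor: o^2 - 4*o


(1) = (w)*(w^2 + 2*w - 3) = w*(w + 3)*(w - 1)
(2) = (z - 4)*(z^2 + 5*z + 6) = (z - 4)*(z + 2)*(z + 3)
(3) = (s)*(s^2 + 4*s) = s*(s + 4)*(s)
(4) = (t - 3)*(t^2 + t - 6) = (t - 3)*(t - 2)*(t + 3)
(5) = (o - 4)*(o)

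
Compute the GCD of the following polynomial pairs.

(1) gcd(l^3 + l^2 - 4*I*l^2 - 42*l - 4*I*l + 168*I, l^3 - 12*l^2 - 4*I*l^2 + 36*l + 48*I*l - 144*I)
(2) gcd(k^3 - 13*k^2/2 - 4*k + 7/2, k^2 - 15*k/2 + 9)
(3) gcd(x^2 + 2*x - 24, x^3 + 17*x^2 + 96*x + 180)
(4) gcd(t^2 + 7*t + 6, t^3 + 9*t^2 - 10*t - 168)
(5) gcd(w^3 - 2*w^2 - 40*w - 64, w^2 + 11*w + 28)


(1) = l^2 + l*(-6 - 4*I) + 24*I
(2) = gcd((k - 7)*(k - 1/2)*(k + 1), (k - 6)*(k - 3/2)) = 1
(3) = gcd((x - 4)*(x + 6), (x + 5)*(x + 6)^2) = x + 6
(4) = gcd((t + 1)*(t + 6), (t - 4)*(t + 6)*(t + 7)) = t + 6
(5) = w + 4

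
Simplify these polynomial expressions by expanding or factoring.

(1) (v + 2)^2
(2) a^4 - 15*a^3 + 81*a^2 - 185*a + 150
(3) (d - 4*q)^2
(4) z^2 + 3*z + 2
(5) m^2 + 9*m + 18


(1) = v^2 + 4*v + 4
(2) = (a - 5)^2*(a - 3)*(a - 2)
(3) = d^2 - 8*d*q + 16*q^2
(4) = (z + 1)*(z + 2)
(5) = (m + 3)*(m + 6)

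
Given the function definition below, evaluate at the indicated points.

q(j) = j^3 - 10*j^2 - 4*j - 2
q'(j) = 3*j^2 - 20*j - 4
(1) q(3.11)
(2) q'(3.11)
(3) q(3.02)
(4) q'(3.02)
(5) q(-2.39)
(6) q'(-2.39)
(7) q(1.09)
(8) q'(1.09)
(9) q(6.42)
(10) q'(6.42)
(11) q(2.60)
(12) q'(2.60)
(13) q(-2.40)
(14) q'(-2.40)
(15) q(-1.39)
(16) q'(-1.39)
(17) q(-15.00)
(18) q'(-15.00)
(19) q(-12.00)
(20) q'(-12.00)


(1) = -81.08
(2) = -37.18
(3) = -77.74
(4) = -37.04
(5) = -63.21
(6) = 60.94
(7) = -16.95
(8) = -22.24
(9) = -175.23
(10) = -8.75
(11) = -62.42
(12) = -35.72
(13) = -63.82
(14) = 61.28
(15) = -18.45
(16) = 29.60
(17) = -5567.00
(18) = 971.00
(19) = -3122.00
(20) = 668.00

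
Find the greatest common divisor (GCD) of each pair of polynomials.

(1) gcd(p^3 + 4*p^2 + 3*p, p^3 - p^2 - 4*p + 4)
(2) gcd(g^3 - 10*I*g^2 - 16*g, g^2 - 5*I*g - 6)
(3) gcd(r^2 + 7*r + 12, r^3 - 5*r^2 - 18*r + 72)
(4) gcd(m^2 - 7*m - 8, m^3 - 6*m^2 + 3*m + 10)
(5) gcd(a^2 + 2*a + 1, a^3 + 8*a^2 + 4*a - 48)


(1) = gcd(p*(p + 1)*(p + 3), (p - 2)*(p - 1)*(p + 2)) = 1
(2) = gcd(g*(g - 8*I)*(g - 2*I), (g - 3*I)*(g - 2*I)) = g - 2*I
(3) = gcd((r + 3)*(r + 4), (r - 6)*(r - 3)*(r + 4)) = r + 4
(4) = m + 1
(5) = 1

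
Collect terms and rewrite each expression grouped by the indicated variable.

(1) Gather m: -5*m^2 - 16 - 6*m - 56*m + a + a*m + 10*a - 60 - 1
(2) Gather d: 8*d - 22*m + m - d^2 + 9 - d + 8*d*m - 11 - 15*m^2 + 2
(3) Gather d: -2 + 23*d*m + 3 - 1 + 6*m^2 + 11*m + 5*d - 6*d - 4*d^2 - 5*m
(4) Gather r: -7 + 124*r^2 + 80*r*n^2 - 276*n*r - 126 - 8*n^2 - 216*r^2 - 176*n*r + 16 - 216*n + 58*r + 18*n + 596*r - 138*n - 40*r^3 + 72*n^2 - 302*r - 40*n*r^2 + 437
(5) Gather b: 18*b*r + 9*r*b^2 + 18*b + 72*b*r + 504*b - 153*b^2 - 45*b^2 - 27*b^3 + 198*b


(1) = 11*a - 5*m^2 + m*(a - 62) - 77
(2) = -d^2 + d*(8*m + 7) - 15*m^2 - 21*m
(3) = -4*d^2 + d*(23*m - 1) + 6*m^2 + 6*m
(4) = 64*n^2 - 336*n - 40*r^3 + r^2*(-40*n - 92) + r*(80*n^2 - 452*n + 352) + 320
(5) = -27*b^3 + b^2*(9*r - 198) + b*(90*r + 720)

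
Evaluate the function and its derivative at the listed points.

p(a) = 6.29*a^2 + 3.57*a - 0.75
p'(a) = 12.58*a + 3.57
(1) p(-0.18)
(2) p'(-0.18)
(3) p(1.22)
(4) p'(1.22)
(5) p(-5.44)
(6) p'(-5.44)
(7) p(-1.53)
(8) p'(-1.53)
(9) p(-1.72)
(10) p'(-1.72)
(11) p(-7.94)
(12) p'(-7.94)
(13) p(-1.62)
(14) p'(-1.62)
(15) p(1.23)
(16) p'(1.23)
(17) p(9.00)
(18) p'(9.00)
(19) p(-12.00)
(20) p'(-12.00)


(1) = -1.19
(2) = 1.31
(3) = 12.97
(4) = 18.92
(5) = 165.97
(6) = -64.87
(7) = 8.51
(8) = -15.68
(9) = 11.72
(10) = -18.07
(11) = 367.45
(12) = -96.32
(13) = 9.97
(14) = -16.81
(15) = 13.16
(16) = 19.04
(17) = 540.87
(18) = 116.79
(19) = 862.17
(20) = -147.39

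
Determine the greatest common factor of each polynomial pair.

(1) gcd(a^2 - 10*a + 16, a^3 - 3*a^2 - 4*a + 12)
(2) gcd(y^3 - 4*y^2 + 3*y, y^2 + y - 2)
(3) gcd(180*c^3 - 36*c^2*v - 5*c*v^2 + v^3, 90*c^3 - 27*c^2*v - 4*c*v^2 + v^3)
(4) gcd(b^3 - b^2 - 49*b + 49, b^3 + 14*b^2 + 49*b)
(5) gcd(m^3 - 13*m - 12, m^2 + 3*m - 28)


(1) = a - 2
(2) = gcd(y*(y - 3)*(y - 1), (y - 1)*(y + 2)) = y - 1
(3) = -6*c + v
(4) = b + 7
(5) = gcd((m - 4)*(m + 1)*(m + 3), (m - 4)*(m + 7)) = m - 4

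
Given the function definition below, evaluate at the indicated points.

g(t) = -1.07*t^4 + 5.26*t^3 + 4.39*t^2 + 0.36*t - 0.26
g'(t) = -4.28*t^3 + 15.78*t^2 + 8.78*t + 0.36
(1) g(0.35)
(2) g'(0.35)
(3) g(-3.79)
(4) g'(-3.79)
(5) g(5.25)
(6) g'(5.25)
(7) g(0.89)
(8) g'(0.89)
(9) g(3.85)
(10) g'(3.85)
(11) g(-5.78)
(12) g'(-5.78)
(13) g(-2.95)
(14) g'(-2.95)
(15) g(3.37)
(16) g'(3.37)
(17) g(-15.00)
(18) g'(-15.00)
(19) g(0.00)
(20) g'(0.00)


(1) = 0.61
(2) = 5.18
(3) = -445.69
(4) = 426.75
(5) = 70.90
(6) = -137.94
(7) = 6.57
(8) = 17.66
(9) = 131.28
(10) = 23.82
(11) = -2065.64
(12) = 1303.27
(13) = -179.19
(14) = 221.66
(15) = 114.12
(16) = 45.35
(17) = -70939.16
(18) = 17864.16
(19) = -0.26
(20) = 0.36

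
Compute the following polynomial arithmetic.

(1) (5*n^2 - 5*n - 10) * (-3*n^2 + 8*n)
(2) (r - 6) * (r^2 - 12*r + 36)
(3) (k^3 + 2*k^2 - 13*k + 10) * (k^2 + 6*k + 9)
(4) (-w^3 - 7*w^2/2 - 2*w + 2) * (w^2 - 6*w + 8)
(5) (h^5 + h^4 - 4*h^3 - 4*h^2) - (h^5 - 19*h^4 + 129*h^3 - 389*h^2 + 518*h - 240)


(1) = -15*n^4 + 55*n^3 - 10*n^2 - 80*n
(2) = r^3 - 18*r^2 + 108*r - 216
(3) = k^5 + 8*k^4 + 8*k^3 - 50*k^2 - 57*k + 90
(4) = -w^5 + 5*w^4/2 + 11*w^3 - 14*w^2 - 28*w + 16
(5) = 20*h^4 - 133*h^3 + 385*h^2 - 518*h + 240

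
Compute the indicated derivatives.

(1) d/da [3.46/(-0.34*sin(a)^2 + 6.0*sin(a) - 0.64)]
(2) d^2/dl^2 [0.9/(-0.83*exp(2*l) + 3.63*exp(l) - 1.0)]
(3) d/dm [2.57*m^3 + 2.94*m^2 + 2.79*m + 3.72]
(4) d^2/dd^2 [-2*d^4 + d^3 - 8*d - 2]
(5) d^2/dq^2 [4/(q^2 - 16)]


(1) = (2.3528*sin(a) - 20.76)*cos(a)/(0.34*sin(a)^2 - 6.0*sin(a) + 0.64)^2
(2) = (-0.9*(1.66*exp(l) - 3.63)*(3.32*exp(l) - 7.26)*exp(l) + (2.988*exp(l) - 3.267)*(0.83*exp(2*l) - 3.63*exp(l) + 1.0))*exp(l)/(0.83*exp(2*l) - 3.63*exp(l) + 1.0)^3
(3) = 7.71*m^2 + 5.88*m + 2.79
(4) = 6*d*(1 - 4*d)
(5) = 8*(3*q^2 + 16)/(q^2 - 16)^3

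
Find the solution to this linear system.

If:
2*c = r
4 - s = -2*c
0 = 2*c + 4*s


Then:
c = -8/5
r = -16/5
s = 4/5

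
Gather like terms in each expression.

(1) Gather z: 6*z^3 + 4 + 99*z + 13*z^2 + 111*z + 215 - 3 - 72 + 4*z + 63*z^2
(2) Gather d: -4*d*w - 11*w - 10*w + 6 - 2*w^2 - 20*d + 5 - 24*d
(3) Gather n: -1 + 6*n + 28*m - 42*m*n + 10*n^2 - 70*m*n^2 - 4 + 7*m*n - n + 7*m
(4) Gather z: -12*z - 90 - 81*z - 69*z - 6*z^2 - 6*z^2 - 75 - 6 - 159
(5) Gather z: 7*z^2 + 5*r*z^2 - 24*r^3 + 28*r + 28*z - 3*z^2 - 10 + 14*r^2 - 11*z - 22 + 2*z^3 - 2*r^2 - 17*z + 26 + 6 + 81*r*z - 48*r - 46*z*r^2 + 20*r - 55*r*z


(1) = 6*z^3 + 76*z^2 + 214*z + 144
(2) = d*(-4*w - 44) - 2*w^2 - 21*w + 11
(3) = 35*m + n^2*(10 - 70*m) + n*(5 - 35*m) - 5
(4) = -12*z^2 - 162*z - 330
(5) = -24*r^3 + 12*r^2 + 2*z^3 + z^2*(5*r + 4) + z*(-46*r^2 + 26*r)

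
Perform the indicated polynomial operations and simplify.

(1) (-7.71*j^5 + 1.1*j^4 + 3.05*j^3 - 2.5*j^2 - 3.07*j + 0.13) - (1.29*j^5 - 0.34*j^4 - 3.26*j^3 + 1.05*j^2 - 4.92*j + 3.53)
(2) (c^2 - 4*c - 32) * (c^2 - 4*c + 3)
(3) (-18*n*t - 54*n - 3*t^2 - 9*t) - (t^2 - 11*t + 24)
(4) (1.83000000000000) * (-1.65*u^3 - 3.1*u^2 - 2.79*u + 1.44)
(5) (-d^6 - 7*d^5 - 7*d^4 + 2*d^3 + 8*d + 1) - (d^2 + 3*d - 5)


(1) = -9.0*j^5 + 1.44*j^4 + 6.31*j^3 - 3.55*j^2 + 1.85*j - 3.4
(2) = c^4 - 8*c^3 - 13*c^2 + 116*c - 96
(3) = -18*n*t - 54*n - 4*t^2 + 2*t - 24
(4) = -3.0195*u^3 - 5.673*u^2 - 5.1057*u + 2.6352
(5) = -d^6 - 7*d^5 - 7*d^4 + 2*d^3 - d^2 + 5*d + 6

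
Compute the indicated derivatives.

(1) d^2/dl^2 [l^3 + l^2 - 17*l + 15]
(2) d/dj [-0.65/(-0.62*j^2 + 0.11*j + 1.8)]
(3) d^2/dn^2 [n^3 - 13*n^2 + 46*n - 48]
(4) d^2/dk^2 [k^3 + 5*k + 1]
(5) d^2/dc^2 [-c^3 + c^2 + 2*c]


(1) = 6*l + 2
(2) = (0.0715 - 0.806*j)/(-0.62*j^2 + 0.11*j + 1.8)^2
(3) = 6*n - 26
(4) = 6*k
(5) = 2 - 6*c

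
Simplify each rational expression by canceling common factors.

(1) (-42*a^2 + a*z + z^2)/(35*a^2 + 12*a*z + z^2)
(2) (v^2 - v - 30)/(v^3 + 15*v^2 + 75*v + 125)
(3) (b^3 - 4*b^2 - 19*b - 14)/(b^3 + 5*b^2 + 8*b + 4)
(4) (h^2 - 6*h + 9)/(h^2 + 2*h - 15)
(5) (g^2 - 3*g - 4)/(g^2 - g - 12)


(1) = (-6*a + z)/(5*a + z)
(2) = (v - 6)/(v^2 + 10*v + 25)
(3) = (b - 7)/(b + 2)
(4) = (h - 3)/(h + 5)
(5) = (g + 1)/(g + 3)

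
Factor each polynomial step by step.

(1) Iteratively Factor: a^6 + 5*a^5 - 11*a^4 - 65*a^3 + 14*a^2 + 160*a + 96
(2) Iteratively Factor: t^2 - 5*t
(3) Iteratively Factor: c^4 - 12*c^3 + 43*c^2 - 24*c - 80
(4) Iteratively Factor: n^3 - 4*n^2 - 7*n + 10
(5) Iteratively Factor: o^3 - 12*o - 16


(1) = (a + 1)*(a^5 + 4*a^4 - 15*a^3 - 50*a^2 + 64*a + 96) = (a + 1)*(a + 4)*(a^4 - 15*a^2 + 10*a + 24) = (a + 1)*(a + 4)^2*(a^3 - 4*a^2 + a + 6) = (a - 3)*(a + 1)*(a + 4)^2*(a^2 - a - 2) = (a - 3)*(a - 2)*(a + 1)*(a + 4)^2*(a + 1)
(2) = (t)*(t - 5)
(3) = (c - 5)*(c^3 - 7*c^2 + 8*c + 16) = (c - 5)*(c - 4)*(c^2 - 3*c - 4) = (c - 5)*(c - 4)*(c + 1)*(c - 4)
(4) = (n + 2)*(n^2 - 6*n + 5) = (n - 5)*(n + 2)*(n - 1)
(5) = (o + 2)*(o^2 - 2*o - 8) = (o + 2)^2*(o - 4)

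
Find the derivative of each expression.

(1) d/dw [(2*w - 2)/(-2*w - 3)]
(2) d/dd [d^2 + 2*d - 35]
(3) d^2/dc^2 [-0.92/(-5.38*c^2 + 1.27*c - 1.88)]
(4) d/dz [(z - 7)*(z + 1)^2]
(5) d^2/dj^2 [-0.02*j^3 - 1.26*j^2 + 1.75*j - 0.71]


(1) = -10/(2*w + 3)^2
(2) = 2*d + 2
(3) = (-53.257696*c^2 + 12.571984*c + 0.92*(10.76*c - 1.27)*(21.52*c - 2.54) - 18.610496)/(5.38*c^2 - 1.27*c + 1.88)^3
(4) = (z + 1)*(3*z - 13)
(5) = -0.12*j - 2.52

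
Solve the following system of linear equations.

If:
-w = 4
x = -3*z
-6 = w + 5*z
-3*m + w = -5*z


Then:
m = -2
w = -4
x = 6/5
z = -2/5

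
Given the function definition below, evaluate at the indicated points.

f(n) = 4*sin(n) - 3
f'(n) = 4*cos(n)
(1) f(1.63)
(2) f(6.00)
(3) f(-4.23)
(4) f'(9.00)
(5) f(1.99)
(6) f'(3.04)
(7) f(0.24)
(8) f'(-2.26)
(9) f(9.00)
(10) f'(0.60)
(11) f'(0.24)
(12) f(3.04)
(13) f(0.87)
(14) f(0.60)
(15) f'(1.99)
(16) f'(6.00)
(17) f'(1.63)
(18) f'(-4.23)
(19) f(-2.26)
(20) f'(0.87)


(1) = 0.99
(2) = -4.12
(3) = 0.54
(4) = -3.64
(5) = 0.65
(6) = -3.98
(7) = -2.05
(8) = -2.54
(9) = -1.35
(10) = 3.30
(11) = 3.89
(12) = -2.59
(13) = 0.06
(14) = -0.74
(15) = -1.63
(16) = 3.84
(17) = -0.24
(18) = -1.86
(19) = -6.09
(20) = 2.58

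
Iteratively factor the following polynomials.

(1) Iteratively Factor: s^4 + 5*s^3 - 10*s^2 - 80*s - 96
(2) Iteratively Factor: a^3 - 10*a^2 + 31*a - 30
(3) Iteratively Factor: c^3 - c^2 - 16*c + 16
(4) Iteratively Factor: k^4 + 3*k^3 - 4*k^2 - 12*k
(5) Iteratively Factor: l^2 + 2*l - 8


(1) = (s - 4)*(s^3 + 9*s^2 + 26*s + 24) = (s - 4)*(s + 3)*(s^2 + 6*s + 8) = (s - 4)*(s + 3)*(s + 4)*(s + 2)
(2) = (a - 3)*(a^2 - 7*a + 10) = (a - 5)*(a - 3)*(a - 2)
(3) = (c - 1)*(c^2 - 16) = (c - 4)*(c - 1)*(c + 4)
(4) = (k + 2)*(k^3 + k^2 - 6*k) = k*(k + 2)*(k^2 + k - 6) = k*(k - 2)*(k + 2)*(k + 3)
(5) = (l + 4)*(l - 2)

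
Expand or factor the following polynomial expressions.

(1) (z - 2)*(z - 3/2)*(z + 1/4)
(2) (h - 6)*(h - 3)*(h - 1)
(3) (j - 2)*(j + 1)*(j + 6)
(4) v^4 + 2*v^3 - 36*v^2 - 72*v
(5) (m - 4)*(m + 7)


(1) = z^3 - 13*z^2/4 + 17*z/8 + 3/4
(2) = h^3 - 10*h^2 + 27*h - 18
(3) = j^3 + 5*j^2 - 8*j - 12
(4) = v*(v - 6)*(v + 2)*(v + 6)
(5) = m^2 + 3*m - 28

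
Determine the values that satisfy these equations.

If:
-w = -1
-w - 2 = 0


Then:
No Solution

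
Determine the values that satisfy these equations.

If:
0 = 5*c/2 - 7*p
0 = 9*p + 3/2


Then:
c = -7/15
p = -1/6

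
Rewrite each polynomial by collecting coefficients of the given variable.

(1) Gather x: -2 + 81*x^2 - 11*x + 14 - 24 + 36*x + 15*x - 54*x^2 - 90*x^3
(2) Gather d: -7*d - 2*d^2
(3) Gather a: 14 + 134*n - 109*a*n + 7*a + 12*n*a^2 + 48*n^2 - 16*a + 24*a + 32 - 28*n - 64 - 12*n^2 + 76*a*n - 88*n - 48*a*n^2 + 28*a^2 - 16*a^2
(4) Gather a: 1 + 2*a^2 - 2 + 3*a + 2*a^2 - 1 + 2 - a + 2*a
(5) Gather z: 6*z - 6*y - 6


(1) = -90*x^3 + 27*x^2 + 40*x - 12
(2) = -2*d^2 - 7*d
(3) = a^2*(12*n + 12) + a*(-48*n^2 - 33*n + 15) + 36*n^2 + 18*n - 18
(4) = 4*a^2 + 4*a
(5) = -6*y + 6*z - 6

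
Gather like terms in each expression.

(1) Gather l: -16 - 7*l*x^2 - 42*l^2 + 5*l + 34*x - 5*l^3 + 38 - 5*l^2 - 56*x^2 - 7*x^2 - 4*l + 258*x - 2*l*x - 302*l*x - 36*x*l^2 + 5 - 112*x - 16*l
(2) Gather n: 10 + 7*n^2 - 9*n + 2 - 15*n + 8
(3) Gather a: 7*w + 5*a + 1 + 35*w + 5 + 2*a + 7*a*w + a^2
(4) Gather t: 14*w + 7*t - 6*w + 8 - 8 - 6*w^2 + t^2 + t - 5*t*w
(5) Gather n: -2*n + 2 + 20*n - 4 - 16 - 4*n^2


(1) = -5*l^3 + l^2*(-36*x - 47) + l*(-7*x^2 - 304*x - 15) - 63*x^2 + 180*x + 27
(2) = 7*n^2 - 24*n + 20
(3) = a^2 + a*(7*w + 7) + 42*w + 6
(4) = t^2 + t*(8 - 5*w) - 6*w^2 + 8*w
(5) = -4*n^2 + 18*n - 18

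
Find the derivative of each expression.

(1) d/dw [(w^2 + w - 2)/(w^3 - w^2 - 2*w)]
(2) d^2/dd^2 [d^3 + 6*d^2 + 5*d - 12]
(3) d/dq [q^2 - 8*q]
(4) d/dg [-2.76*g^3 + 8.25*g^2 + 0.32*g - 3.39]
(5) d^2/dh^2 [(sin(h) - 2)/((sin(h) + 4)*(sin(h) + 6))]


(1) = (-w^4 - 2*w^3 + 5*w^2 - 4*w - 4)/(w^2*(w^4 - 2*w^3 - 3*w^2 + 4*w + 4))
(2) = 6*d + 12
(3) = 2*q - 8
(4) = -8.28*g^2 + 16.5*g + 0.32
(5) = (-sin(h)^5 + 18*sin(h)^4 + 206*sin(h)^3 + 236*sin(h)^2 - 1320*sin(h) - 784)/((sin(h) + 4)^3*(sin(h) + 6)^3)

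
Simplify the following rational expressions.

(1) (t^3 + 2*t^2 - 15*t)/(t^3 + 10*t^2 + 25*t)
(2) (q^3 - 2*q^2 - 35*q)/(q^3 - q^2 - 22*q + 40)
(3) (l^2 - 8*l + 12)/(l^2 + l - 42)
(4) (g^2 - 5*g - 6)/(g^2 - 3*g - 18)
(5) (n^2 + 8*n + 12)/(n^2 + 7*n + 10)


(1) = (t - 3)/(t + 5)
(2) = (q^2 - 7*q)/(q^2 - 6*q + 8)
(3) = (l - 2)/(l + 7)
(4) = (g + 1)/(g + 3)
(5) = (n + 6)/(n + 5)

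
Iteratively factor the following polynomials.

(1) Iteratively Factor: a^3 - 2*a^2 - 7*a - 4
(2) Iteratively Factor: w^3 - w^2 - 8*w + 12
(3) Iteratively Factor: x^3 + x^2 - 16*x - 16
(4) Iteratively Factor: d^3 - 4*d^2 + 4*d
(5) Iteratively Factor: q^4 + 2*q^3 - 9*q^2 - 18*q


(1) = (a + 1)*(a^2 - 3*a - 4) = (a - 4)*(a + 1)*(a + 1)
(2) = (w - 2)*(w^2 + w - 6) = (w - 2)^2*(w + 3)
(3) = (x + 1)*(x^2 - 16) = (x + 1)*(x + 4)*(x - 4)
(4) = (d - 2)*(d^2 - 2*d) = (d - 2)^2*(d)
(5) = (q + 2)*(q^3 - 9*q) = (q - 3)*(q + 2)*(q^2 + 3*q) = q*(q - 3)*(q + 2)*(q + 3)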